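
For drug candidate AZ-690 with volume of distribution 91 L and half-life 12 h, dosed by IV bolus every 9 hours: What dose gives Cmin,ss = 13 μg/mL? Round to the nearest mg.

τ/t½ = 9/12 ≈ 0.75, so f = (1/2)^(9/12) ≈ 0.594604.
Cmin,ss = (D/Vd)·f/(1−f), so D = Cmin,ss·Vd·(1−f)/f.
D = 13 × 91 × (1−f)/f ≈ 13 × 91 × 0.68179 ≈ 806.56 mg.

807 mg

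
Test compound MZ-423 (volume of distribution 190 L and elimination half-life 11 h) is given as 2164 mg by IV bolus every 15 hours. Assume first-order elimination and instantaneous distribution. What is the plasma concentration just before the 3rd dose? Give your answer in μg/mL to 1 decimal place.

6.1 μg/mL

f = (1/2)^(τ/t½) = (1/2)^(15/11) ≈ 0.3886.
C₀ = D/Vd = 2164/190 ≈ 11.389 μg/mL.
Before the 3rd dose, 2 doses have been given. Superposition: Cmin = C₀·(f + f²).
≈ 11.389 × (0.3886 + 0.1510) ≈ 11.389 × 0.5396 ≈ 6.146 μg/mL.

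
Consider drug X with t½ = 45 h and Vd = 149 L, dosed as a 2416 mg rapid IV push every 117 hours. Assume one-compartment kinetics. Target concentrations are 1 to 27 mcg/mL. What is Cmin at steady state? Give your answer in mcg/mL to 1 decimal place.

k = ln2/t½ = ln2/45 ≈ 0.015403 h⁻¹; fraction remaining f = e^(−kτ) = e^(−0.015403×117) ≈ 0.1649.
Single-dose peak C₀ = D/Vd = 2416/149 ≈ 16.215 mcg/mL.
Steady-state trough Cmin,ss = C₀·f/(1−f) ≈ 16.215 × 0.1649/0.8351 ≈ 3.202 mcg/mL.
Trough 3.2 mcg/mL vs MEC 1 mcg/mL: adequate.

3.2 mcg/mL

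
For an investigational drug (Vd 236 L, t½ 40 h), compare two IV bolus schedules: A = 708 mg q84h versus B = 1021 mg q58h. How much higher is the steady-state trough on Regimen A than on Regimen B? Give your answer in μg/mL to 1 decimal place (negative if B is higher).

-1.6 μg/mL

Regimen A: f = (1/2)^(84/40) ≈ 0.2333; Cmin,ss = (708/236)·f/(1−f) ≈ 0.913 μg/mL.
Regimen B: f = (1/2)^(58/40) ≈ 0.3660; Cmin,ss = (1021/236)·f/(1−f) ≈ 2.498 μg/mL.
Difference ≈ 0.913 − 2.498 ≈ -1.585 μg/mL.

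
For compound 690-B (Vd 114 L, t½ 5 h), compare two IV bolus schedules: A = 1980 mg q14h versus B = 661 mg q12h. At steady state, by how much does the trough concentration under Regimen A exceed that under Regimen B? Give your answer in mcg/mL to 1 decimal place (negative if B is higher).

1.6 mcg/mL

Regimen A: f = (1/2)^(14/5) ≈ 0.1436; Cmin,ss = (1980/114)·f/(1−f) ≈ 2.912 mcg/mL.
Regimen B: f = (1/2)^(12/5) ≈ 0.1895; Cmin,ss = (661/114)·f/(1−f) ≈ 1.356 mcg/mL.
Difference ≈ 2.912 − 1.356 ≈ 1.556 mcg/mL.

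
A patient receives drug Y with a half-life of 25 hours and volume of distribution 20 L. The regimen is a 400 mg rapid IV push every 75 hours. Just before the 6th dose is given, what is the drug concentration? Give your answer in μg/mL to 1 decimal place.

2.9 μg/mL

f = (1/2)^(τ/t½) = (1/2)^(75/25) ≈ 0.1250.
C₀ = D/Vd = 400/20 ≈ 20.000 μg/mL.
Before the 6th dose, 5 doses have been given. Superposition: Cmin = C₀·(f + f² + … + f^5).
≈ 20.000 × (0.1250 + 0.0156 + 0.0020 + 0.0002 + 0.0000) ≈ 20.000 × 0.1428 ≈ 2.856 μg/mL.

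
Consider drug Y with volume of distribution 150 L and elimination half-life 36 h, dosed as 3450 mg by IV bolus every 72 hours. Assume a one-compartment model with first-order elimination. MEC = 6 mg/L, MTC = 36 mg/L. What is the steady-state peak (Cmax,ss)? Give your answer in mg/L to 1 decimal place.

30.7 mg/L

τ = 72 h = 2 half-lives, so f = (1/2)^2 = 0.25.
Accumulation ratio R = 1/(1 − f) = 1/0.75 = 4/3.
Single-dose peak C₀ = D/Vd = 3450/150 = 23 mg/L.
Steady-state peak Cmax,ss = C₀·R = 23 × 4/3 ≈ 30.667 mg/L.
Peak 30.7 mg/L vs MTC 36 mg/L: below toxic threshold.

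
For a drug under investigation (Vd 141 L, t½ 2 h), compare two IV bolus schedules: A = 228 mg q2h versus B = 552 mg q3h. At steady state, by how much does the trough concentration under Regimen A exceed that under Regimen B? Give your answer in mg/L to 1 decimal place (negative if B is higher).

Regimen A: f = (1/2)^(2/2) ≈ 0.5000; Cmin,ss = (228/141)·f/(1−f) ≈ 1.617 mg/L.
Regimen B: f = (1/2)^(3/2) ≈ 0.3536; Cmin,ss = (552/141)·f/(1−f) ≈ 2.142 mg/L.
Difference ≈ 1.617 − 2.142 ≈ -0.525 mg/L.

-0.5 mg/L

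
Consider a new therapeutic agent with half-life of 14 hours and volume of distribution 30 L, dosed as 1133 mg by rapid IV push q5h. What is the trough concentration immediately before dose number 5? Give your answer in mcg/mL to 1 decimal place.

f = (1/2)^(τ/t½) = (1/2)^(5/14) ≈ 0.7807.
C₀ = D/Vd = 1133/30 ≈ 37.767 mcg/mL.
Before the 5th dose, 4 doses have been given. Superposition: Cmin = C₀·(f + f² + … + f^4).
≈ 37.767 × (0.7807 + 0.6095 + 0.4758 + 0.3715) ≈ 37.767 × 2.2375 ≈ 84.504 mcg/mL.

84.5 mcg/mL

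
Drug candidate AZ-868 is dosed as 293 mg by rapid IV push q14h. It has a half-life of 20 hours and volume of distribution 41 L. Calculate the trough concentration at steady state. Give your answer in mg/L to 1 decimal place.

11.4 mg/L

k = ln2/t½ = ln2/20 ≈ 0.034657 h⁻¹; fraction remaining f = e^(−kτ) = e^(−0.034657×14) ≈ 0.6156.
Single-dose peak C₀ = D/Vd = 293/41 ≈ 7.146 mg/L.
Steady-state trough Cmin,ss = C₀·f/(1−f) ≈ 7.146 × 0.6156/0.3844 ≈ 11.444 mg/L.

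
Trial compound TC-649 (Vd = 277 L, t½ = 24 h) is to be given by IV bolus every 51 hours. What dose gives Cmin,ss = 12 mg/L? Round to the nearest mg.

τ/t½ = 51/24 ≈ 2.125, so f = (1/2)^(51/24) ≈ 0.229251.
Cmin,ss = (D/Vd)·f/(1−f), so D = Cmin,ss·Vd·(1−f)/f.
D = 12 × 277 × (1−f)/f ≈ 12 × 277 × 3.36203 ≈ 11175.39 mg.

11175 mg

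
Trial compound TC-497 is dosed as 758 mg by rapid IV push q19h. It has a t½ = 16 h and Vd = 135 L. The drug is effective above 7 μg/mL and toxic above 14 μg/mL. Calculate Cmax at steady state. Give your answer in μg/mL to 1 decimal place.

10.0 μg/mL

k = ln2/t½ = ln2/16 ≈ 0.043322 h⁻¹; fraction remaining f = e^(−kτ) = e^(−0.043322×19) ≈ 0.4391.
Accumulation ratio R = 1/(1 − f) ≈ 1/0.5609 ≈ 1.7828.
Each bolus raises the concentration by D/Vd = 758/135 ≈ 5.615 μg/mL.
Steady-state peak Cmax,ss = C₀·R ≈ 5.615 × 1.7828 ≈ 10.010 μg/mL.
Peak 10.0 μg/mL vs MTC 14 μg/mL: below toxic threshold.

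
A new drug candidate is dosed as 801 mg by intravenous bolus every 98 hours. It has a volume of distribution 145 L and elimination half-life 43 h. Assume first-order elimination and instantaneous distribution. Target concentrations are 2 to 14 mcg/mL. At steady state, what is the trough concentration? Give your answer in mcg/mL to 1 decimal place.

1.4 mcg/mL

τ/t½ = 98/43 ≈ 2.2791, so fraction remaining f = (1/2)^(98/43) ≈ 0.2060.
Accumulation ratio R = 1/(1 − f) ≈ 1/0.7940 ≈ 1.2594.
Each bolus raises the concentration by D/Vd = 801/145 ≈ 5.524 mcg/mL.
Steady-state peak Cmax,ss = C₀·R ≈ 5.524 × 1.2594 ≈ 6.957 mcg/mL.
Steady-state trough Cmin,ss = Cmax,ss·f ≈ 6.957 × 0.2060 ≈ 1.433 mcg/mL.
Trough 1.4 mcg/mL vs MEC 2 mcg/mL: subtherapeutic.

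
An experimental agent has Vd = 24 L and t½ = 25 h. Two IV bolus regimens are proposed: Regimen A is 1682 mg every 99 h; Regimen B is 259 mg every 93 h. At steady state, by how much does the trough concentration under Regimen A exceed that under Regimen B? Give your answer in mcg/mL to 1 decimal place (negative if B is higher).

Regimen A: f = (1/2)^(99/25) ≈ 0.0643; Cmin,ss = (1682/24)·f/(1−f) ≈ 4.816 mcg/mL.
Regimen B: f = (1/2)^(93/25) ≈ 0.0759; Cmin,ss = (259/24)·f/(1−f) ≈ 0.886 mcg/mL.
Difference ≈ 4.816 − 0.886 ≈ 3.930 mcg/mL.

3.9 mcg/mL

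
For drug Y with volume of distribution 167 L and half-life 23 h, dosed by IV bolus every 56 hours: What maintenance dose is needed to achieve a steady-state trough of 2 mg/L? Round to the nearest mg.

1472 mg

τ/t½ = 56/23 ≈ 2.4348, so f = (1/2)^(56/23) ≈ 0.184951.
Cmin,ss = (D/Vd)·f/(1−f), so D = Cmin,ss·Vd·(1−f)/f.
D = 2 × 167 × (1−f)/f ≈ 2 × 167 × 4.40684 ≈ 1471.88 mg.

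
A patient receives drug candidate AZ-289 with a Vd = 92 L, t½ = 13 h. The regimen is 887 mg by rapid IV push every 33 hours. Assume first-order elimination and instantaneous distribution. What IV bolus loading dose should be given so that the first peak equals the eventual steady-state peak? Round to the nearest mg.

f = (1/2)^(33/13) ≈ 0.172126; accumulation ratio R = 1/(1−f) ≈ 1.20791.
Loading dose to hit Cmax,ss on first dose: D_load = D_maint·R ≈ 887 × 1.20791 ≈ 1071.42 mg.

1071 mg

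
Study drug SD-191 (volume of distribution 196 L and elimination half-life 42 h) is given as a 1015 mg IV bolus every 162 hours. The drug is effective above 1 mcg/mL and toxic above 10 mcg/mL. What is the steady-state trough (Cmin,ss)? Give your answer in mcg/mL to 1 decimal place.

0.4 mcg/mL

k = ln2/t½ = ln2/42 ≈ 0.016504 h⁻¹; fraction remaining f = e^(−kτ) = e^(−0.016504×162) ≈ 0.0690.
Each bolus raises the concentration by D/Vd = 1015/196 ≈ 5.179 mcg/mL.
Steady-state trough Cmin,ss = C₀·f/(1−f) ≈ 5.179 × 0.0690/0.9310 ≈ 0.384 mcg/mL.
Trough 0.4 mcg/mL vs MEC 1 mcg/mL: subtherapeutic.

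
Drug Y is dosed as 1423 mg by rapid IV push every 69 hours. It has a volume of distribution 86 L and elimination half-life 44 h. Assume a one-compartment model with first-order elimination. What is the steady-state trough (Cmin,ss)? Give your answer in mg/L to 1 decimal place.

τ/t½ = 69/44 ≈ 1.5682, so fraction remaining f = (1/2)^(69/44) ≈ 0.3372.
Accumulation ratio R = 1/(1 − f) ≈ 1/0.6628 ≈ 1.5088.
Each bolus raises the concentration by D/Vd = 1423/86 ≈ 16.547 mg/L.
Cmax,ss = C₀/(1 − f) ≈ 16.547/0.6628 ≈ 24.965 mg/L.
One interval later, Cmin,ss = Cmax,ss·e^(−kτ) ≈ 24.965 × 0.3372 ≈ 8.418 mg/L.

8.4 mg/L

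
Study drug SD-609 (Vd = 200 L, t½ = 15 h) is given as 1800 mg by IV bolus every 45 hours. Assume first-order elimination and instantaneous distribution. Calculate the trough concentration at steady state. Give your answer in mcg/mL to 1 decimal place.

τ = 45 h = 3 half-lives, so f = (1/2)^3 = 0.125.
At steady state, R = 1/(1 − 0.125) = 8/7.
Single-dose peak C₀ = D/Vd = 1800/200 = 9 mcg/mL.
Steady-state peak Cmax,ss = C₀·R = 9 × 8/7 ≈ 10.286 mcg/mL.
Steady-state trough Cmin,ss = Cmax,ss·f ≈ 10.286 × 0.125 ≈ 1.286 mcg/mL.

1.3 mcg/mL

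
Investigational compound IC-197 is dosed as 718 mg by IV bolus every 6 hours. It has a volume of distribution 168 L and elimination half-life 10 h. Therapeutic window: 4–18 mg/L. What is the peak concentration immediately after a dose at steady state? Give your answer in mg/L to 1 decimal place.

12.6 mg/L

τ/t½ = 6/10 ≈ 0.6, so fraction remaining f = (1/2)^(6/10) ≈ 0.6598.
At steady state, accumulation factor R = 1/(1 − e^(−kτ)) ≈ 2.9394.
Each bolus raises the concentration by D/Vd = 718/168 ≈ 4.274 mg/L.
Cmax,ss = C₀/(1 − f) ≈ 4.274/0.3402 ≈ 12.563 mg/L.
Peak 12.6 mg/L vs MTC 18 mg/L: below toxic threshold.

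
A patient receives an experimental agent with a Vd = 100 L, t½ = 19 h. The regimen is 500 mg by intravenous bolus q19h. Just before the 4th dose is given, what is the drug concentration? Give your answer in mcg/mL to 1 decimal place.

f = (1/2)^(τ/t½) = (1/2)^(19/19) ≈ 0.5000.
C₀ = D/Vd = 500/100 ≈ 5.000 mcg/mL.
Before the 4th dose, 3 doses have been given. Superposition: Cmin = C₀·(f + f² + … + f^3).
≈ 5.000 × (0.5000 + 0.2500 + 0.1250) ≈ 5.000 × 0.8750 ≈ 4.375 mcg/mL.

4.4 mcg/mL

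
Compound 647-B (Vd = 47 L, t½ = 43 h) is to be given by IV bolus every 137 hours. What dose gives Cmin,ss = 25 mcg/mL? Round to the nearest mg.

τ/t½ = 137/43 ≈ 3.186, so f = (1/2)^(137/43) ≈ 0.109876.
Cmin,ss = (D/Vd)·f/(1−f), so D = Cmin,ss·Vd·(1−f)/f.
D = 25 × 47 × (1−f)/f ≈ 25 × 47 × 8.10117 ≈ 9518.87 mg.

9519 mg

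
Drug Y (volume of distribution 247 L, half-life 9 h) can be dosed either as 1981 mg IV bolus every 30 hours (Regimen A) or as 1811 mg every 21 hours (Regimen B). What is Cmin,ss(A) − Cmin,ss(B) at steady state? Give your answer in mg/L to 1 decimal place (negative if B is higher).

Regimen A: f = (1/2)^(30/9) ≈ 0.0992; Cmin,ss = (1981/247)·f/(1−f) ≈ 0.883 mg/L.
Regimen B: f = (1/2)^(21/9) ≈ 0.1984; Cmin,ss = (1811/247)·f/(1−f) ≈ 1.815 mg/L.
Difference ≈ 0.883 − 1.815 ≈ -0.932 mg/L.

-0.9 mg/L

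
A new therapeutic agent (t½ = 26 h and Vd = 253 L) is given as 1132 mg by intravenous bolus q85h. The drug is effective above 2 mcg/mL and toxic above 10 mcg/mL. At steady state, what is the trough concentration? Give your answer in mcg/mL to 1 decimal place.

0.5 mcg/mL

k = ln2/t½ = ln2/26 ≈ 0.026660 h⁻¹; fraction remaining f = e^(−kτ) = e^(−0.026660×85) ≈ 0.1037.
At steady state, accumulation factor R = 1/(1 − e^(−kτ)) ≈ 1.1157.
Single-dose peak C₀ = D/Vd = 1132/253 ≈ 4.474 mcg/mL.
Steady-state peak Cmax,ss = C₀·R ≈ 4.474 × 1.1157 ≈ 4.992 mcg/mL.
Steady-state trough Cmin,ss = Cmax,ss·f ≈ 4.992 × 0.1037 ≈ 0.518 mcg/mL.
Trough 0.5 mcg/mL vs MEC 2 mcg/mL: subtherapeutic.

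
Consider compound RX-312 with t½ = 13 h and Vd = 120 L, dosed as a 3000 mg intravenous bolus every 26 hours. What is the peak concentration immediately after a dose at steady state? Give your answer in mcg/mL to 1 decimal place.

The dosing interval is 2 half-lives, so f = 2^(−2) = 0.25.
Accumulation ratio R = 1/(1 − f) = 1/0.75 = 4/3.
Single-dose peak C₀ = D/Vd = 3000/120 = 25 mcg/mL.
Steady-state peak Cmax,ss = C₀·R = 25 × 4/3 ≈ 33.333 mcg/mL.

33.3 mcg/mL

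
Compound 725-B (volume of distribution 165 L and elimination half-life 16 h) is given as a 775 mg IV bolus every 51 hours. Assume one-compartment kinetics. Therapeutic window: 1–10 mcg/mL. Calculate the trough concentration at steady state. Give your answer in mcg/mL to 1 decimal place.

0.6 mcg/mL

τ/t½ = 51/16 ≈ 3.1875, so fraction remaining f = (1/2)^(51/16) ≈ 0.1098.
Accumulation ratio R = 1/(1 − f) ≈ 1/0.8902 ≈ 1.1233.
Each bolus raises the concentration by D/Vd = 775/165 ≈ 4.697 mcg/mL.
Cmax,ss = C₀/(1 − f) ≈ 4.697/0.8902 ≈ 5.276 mcg/mL.
One interval later, Cmin,ss = Cmax,ss·e^(−kτ) ≈ 5.276 × 0.1098 ≈ 0.579 mcg/mL.
Trough 0.6 mcg/mL vs MEC 1 mcg/mL: subtherapeutic.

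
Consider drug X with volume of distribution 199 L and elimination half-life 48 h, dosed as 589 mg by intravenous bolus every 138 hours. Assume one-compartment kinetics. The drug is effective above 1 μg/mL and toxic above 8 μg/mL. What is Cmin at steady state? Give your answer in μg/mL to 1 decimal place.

k = ln2/t½ = ln2/48 ≈ 0.014441 h⁻¹; fraction remaining f = e^(−kτ) = e^(−0.014441×138) ≈ 0.1363.
At steady state, accumulation factor R = 1/(1 − e^(−kτ)) ≈ 1.1578.
Single-dose peak C₀ = D/Vd = 589/199 ≈ 2.960 μg/mL.
Steady-state peak Cmax,ss = C₀·R ≈ 2.960 × 1.1578 ≈ 3.427 μg/mL.
Steady-state trough Cmin,ss = Cmax,ss·f ≈ 3.427 × 0.1363 ≈ 0.467 μg/mL.
Trough 0.5 μg/mL vs MEC 1 μg/mL: subtherapeutic.

0.5 μg/mL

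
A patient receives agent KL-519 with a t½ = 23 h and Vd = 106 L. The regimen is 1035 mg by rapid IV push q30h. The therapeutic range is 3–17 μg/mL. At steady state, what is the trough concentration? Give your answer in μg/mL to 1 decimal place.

k = ln2/t½ = ln2/23 ≈ 0.030137 h⁻¹; fraction remaining f = e^(−kτ) = e^(−0.030137×30) ≈ 0.4049.
Accumulation ratio R = 1/(1 − f) ≈ 1/0.5951 ≈ 1.6804.
Each bolus raises the concentration by D/Vd = 1035/106 ≈ 9.764 μg/mL.
Steady-state peak Cmax,ss = C₀·R ≈ 9.764 × 1.6804 ≈ 16.407 μg/mL.
Steady-state trough Cmin,ss = Cmax,ss·f ≈ 16.407 × 0.4049 ≈ 6.643 μg/mL.
Trough 6.6 μg/mL vs MEC 3 μg/mL: adequate.

6.6 μg/mL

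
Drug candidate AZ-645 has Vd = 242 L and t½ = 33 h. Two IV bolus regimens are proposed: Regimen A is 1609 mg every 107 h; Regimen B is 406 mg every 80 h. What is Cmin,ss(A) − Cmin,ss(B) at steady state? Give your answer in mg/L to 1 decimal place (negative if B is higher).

0.4 mg/L

Regimen A: f = (1/2)^(107/33) ≈ 0.1057; Cmin,ss = (1609/242)·f/(1−f) ≈ 0.786 mg/L.
Regimen B: f = (1/2)^(80/33) ≈ 0.1863; Cmin,ss = (406/242)·f/(1−f) ≈ 0.384 mg/L.
Difference ≈ 0.786 − 0.384 ≈ 0.402 mg/L.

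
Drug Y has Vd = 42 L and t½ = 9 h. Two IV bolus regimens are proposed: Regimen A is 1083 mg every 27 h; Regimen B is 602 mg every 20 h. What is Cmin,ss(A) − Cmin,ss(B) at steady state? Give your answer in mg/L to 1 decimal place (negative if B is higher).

-0.2 mg/L

Regimen A: f = (1/2)^(27/9) ≈ 0.1250; Cmin,ss = (1083/42)·f/(1−f) ≈ 3.684 mg/L.
Regimen B: f = (1/2)^(20/9) ≈ 0.2143; Cmin,ss = (602/42)·f/(1−f) ≈ 3.909 mg/L.
Difference ≈ 3.684 − 3.909 ≈ -0.225 mg/L.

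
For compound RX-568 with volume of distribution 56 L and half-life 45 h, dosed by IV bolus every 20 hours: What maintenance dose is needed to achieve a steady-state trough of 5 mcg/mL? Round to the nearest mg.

101 mg

τ/t½ = 20/45 ≈ 0.44444, so f = (1/2)^(20/45) ≈ 0.734867.
Cmin,ss = (D/Vd)·f/(1−f), so D = Cmin,ss·Vd·(1−f)/f.
D = 5 × 56 × (1−f)/f ≈ 5 × 56 × 0.36079 ≈ 101.02 mg.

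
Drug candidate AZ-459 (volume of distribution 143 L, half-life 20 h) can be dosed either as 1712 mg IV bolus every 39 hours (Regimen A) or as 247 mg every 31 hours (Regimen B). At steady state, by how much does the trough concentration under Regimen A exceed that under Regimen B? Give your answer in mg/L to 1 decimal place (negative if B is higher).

3.3 mg/L

Regimen A: f = (1/2)^(39/20) ≈ 0.2588; Cmin,ss = (1712/143)·f/(1−f) ≈ 4.180 mg/L.
Regimen B: f = (1/2)^(31/20) ≈ 0.3415; Cmin,ss = (247/143)·f/(1−f) ≈ 0.896 mg/L.
Difference ≈ 4.180 − 0.896 ≈ 3.284 mg/L.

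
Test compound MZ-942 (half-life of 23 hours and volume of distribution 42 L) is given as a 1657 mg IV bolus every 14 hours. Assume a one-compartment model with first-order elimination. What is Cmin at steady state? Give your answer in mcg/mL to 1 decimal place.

75.2 mcg/mL

Over one 14-h interval, 14/23 ≈ 0.6087 half-lives elapse, leaving f ≈ 0.6558 of each dose.
Each bolus raises the concentration by D/Vd = 1657/42 ≈ 39.452 mcg/mL.
Steady-state trough Cmin,ss = C₀·f/(1−f) ≈ 39.452 × 0.6558/0.3442 ≈ 75.167 mcg/mL.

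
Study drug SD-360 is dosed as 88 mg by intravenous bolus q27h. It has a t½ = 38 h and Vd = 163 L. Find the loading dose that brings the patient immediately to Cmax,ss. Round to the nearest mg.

f = (1/2)^(27/38) ≈ 0.611097; accumulation ratio R = 1/(1−f) ≈ 2.57134.
Loading dose to hit Cmax,ss on first dose: D_load = D_maint·R ≈ 88 × 2.57134 ≈ 226.28 mg.

226 mg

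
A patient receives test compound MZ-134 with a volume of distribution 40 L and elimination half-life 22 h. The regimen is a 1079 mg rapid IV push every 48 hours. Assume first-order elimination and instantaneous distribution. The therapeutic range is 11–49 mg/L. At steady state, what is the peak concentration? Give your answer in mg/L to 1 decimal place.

k = ln2/t½ = ln2/22 ≈ 0.031507 h⁻¹; fraction remaining f = e^(−kτ) = e^(−0.031507×48) ≈ 0.2204.
Accumulation ratio R = 1/(1 − f) ≈ 1/0.7796 ≈ 1.2827.
Each bolus raises the concentration by D/Vd = 1079/40 ≈ 26.975 mg/L.
Steady-state peak Cmax,ss = C₀·R ≈ 26.975 × 1.2827 ≈ 34.601 mg/L.
Peak 34.6 mg/L vs MTC 49 mg/L: below toxic threshold.

34.6 mg/L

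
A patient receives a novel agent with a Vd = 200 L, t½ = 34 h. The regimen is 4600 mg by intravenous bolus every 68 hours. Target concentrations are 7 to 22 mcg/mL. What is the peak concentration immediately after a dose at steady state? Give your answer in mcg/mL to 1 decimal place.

30.7 mcg/mL

τ = 68 h = 2 half-lives, so f = (1/2)^2 = 0.25.
Accumulation ratio R = 1/(1 − f) = 1/0.75 = 4/3.
Single-dose peak C₀ = D/Vd = 4600/200 = 23 mcg/mL.
Steady-state peak Cmax,ss = C₀·R = 23 × 4/3 ≈ 30.667 mcg/mL.
Peak 30.7 mcg/mL vs MTC 22 mcg/mL: exceeds toxic threshold.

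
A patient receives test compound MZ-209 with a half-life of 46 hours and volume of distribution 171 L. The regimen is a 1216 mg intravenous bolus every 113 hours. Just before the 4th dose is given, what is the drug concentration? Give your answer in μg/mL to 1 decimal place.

1.6 μg/mL

f = (1/2)^(τ/t½) = (1/2)^(113/46) ≈ 0.1822.
C₀ = D/Vd = 1216/171 ≈ 7.111 μg/mL.
Before the 4th dose, 3 doses have been given. Superposition: Cmin = C₀·(f + f² + … + f^3).
≈ 7.111 × (0.1822 + 0.0332 + 0.0060) ≈ 7.111 × 0.2214 ≈ 1.574 μg/mL.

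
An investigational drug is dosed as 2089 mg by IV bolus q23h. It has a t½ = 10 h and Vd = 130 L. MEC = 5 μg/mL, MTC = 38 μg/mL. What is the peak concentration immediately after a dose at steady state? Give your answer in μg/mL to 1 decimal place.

20.2 μg/mL

Over one 23-h interval, 23/10 ≈ 2.3 half-lives elapse, leaving f ≈ 0.2031 of each dose.
At steady state, accumulation factor R = 1/(1 − e^(−kτ)) ≈ 1.2549.
Single-dose peak C₀ = D/Vd = 2089/130 ≈ 16.069 μg/mL.
Steady-state peak Cmax,ss = C₀·R ≈ 16.069 × 1.2549 ≈ 20.165 μg/mL.
Peak 20.2 μg/mL vs MTC 38 μg/mL: below toxic threshold.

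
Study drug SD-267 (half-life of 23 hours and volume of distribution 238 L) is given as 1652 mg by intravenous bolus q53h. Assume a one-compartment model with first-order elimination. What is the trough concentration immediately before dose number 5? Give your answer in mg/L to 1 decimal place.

f = (1/2)^(τ/t½) = (1/2)^(53/23) ≈ 0.2025.
C₀ = D/Vd = 1652/238 ≈ 6.941 mg/L.
Before the 5th dose, 4 doses have been given. Superposition: Cmin = C₀·(f + f² + … + f^4).
≈ 6.941 × (0.2025 + 0.0410 + 0.0083 + 0.0017) ≈ 6.941 × 0.2535 ≈ 1.760 mg/L.

1.8 mg/L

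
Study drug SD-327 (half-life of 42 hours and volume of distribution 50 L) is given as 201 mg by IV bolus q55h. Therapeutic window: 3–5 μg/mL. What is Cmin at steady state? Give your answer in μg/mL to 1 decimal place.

2.7 μg/mL

Over one 55-h interval, 55/42 ≈ 1.3095 half-lives elapse, leaving f ≈ 0.4035 of each dose.
At steady state, accumulation factor R = 1/(1 − e^(−kτ)) ≈ 1.6764.
Single-dose peak C₀ = D/Vd = 201/50 ≈ 4.020 μg/mL.
Cmax,ss = C₀/(1 − f) ≈ 4.020/0.5965 ≈ 6.739 μg/mL.
Steady-state trough Cmin,ss = Cmax,ss·f ≈ 6.739 × 0.4035 ≈ 2.719 μg/mL.
Trough 2.7 μg/mL vs MEC 3 μg/mL: subtherapeutic.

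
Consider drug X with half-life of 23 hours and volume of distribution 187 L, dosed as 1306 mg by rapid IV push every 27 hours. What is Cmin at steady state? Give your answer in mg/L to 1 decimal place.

k = ln2/t½ = ln2/23 ≈ 0.030137 h⁻¹; fraction remaining f = e^(−kτ) = e^(−0.030137×27) ≈ 0.4432.
Accumulation ratio R = 1/(1 − f) ≈ 1/0.5568 ≈ 1.7960.
Single-dose peak C₀ = D/Vd = 1306/187 ≈ 6.984 mg/L.
Cmax,ss = C₀/(1 − f) ≈ 6.984/0.5568 ≈ 12.543 mg/L.
One interval later, Cmin,ss = Cmax,ss·e^(−kτ) ≈ 12.543 × 0.4432 ≈ 5.559 mg/L.

5.6 mg/L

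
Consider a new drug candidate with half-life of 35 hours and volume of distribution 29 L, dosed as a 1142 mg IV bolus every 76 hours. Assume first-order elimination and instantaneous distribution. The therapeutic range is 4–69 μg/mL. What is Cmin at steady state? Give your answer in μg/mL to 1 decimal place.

11.2 μg/mL

k = ln2/t½ = ln2/35 ≈ 0.019804 h⁻¹; fraction remaining f = e^(−kτ) = e^(−0.019804×76) ≈ 0.2220.
Each bolus raises the concentration by D/Vd = 1142/29 ≈ 39.379 μg/mL.
Steady-state trough Cmin,ss = C₀·f/(1−f) ≈ 39.379 × 0.2220/0.7780 ≈ 11.237 μg/mL.
Trough 11.2 μg/mL vs MEC 4 μg/mL: adequate.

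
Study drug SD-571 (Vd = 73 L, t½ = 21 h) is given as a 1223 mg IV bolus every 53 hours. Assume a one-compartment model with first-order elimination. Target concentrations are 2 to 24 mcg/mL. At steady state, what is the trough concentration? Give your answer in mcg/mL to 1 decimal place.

τ/t½ = 53/21 ≈ 2.5238, so fraction remaining f = (1/2)^(53/21) ≈ 0.1739.
Single-dose peak C₀ = D/Vd = 1223/73 ≈ 16.753 mcg/mL.
Steady-state trough Cmin,ss = C₀·f/(1−f) ≈ 16.753 × 0.1739/0.8261 ≈ 3.527 mcg/mL.
Trough 3.5 mcg/mL vs MEC 2 mcg/mL: adequate.

3.5 mcg/mL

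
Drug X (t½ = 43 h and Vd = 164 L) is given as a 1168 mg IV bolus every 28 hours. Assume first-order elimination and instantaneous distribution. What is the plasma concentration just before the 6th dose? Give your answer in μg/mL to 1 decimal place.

11.2 μg/mL

f = (1/2)^(τ/t½) = (1/2)^(28/43) ≈ 0.6368.
C₀ = D/Vd = 1168/164 ≈ 7.122 μg/mL.
Before the 6th dose, 5 doses have been given. Superposition: Cmin = C₀·(f + f² + … + f^5).
≈ 7.122 × (0.6368 + 0.4055 + 0.2582 + 0.1644 + 0.1047) ≈ 7.122 × 1.5696 ≈ 11.179 μg/mL.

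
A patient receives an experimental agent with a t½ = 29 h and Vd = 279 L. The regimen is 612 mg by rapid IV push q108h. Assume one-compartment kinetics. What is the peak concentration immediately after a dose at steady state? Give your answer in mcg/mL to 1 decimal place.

2.4 mcg/mL

Over one 108-h interval, 108/29 ≈ 3.7241 half-lives elapse, leaving f ≈ 0.0757 of each dose.
At steady state, accumulation factor R = 1/(1 − e^(−kτ)) ≈ 1.0819.
Single-dose peak C₀ = D/Vd = 612/279 ≈ 2.194 mcg/mL.
Cmax,ss = C₀/(1 − f) ≈ 2.194/0.9243 ≈ 2.374 mcg/mL.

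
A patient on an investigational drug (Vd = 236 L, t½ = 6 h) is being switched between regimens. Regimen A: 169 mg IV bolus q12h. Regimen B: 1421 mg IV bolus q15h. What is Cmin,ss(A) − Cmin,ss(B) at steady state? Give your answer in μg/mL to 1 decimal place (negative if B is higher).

Regimen A: f = (1/2)^(12/6) ≈ 0.2500; Cmin,ss = (169/236)·f/(1−f) ≈ 0.239 μg/mL.
Regimen B: f = (1/2)^(15/6) ≈ 0.1768; Cmin,ss = (1421/236)·f/(1−f) ≈ 1.293 μg/mL.
Difference ≈ 0.239 − 1.293 ≈ -1.054 μg/mL.

-1.1 μg/mL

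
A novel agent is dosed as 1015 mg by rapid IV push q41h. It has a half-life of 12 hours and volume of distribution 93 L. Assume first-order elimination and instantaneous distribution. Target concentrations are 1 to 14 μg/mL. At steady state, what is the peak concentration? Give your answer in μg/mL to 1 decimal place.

12.0 μg/mL

τ/t½ = 41/12 ≈ 3.4167, so fraction remaining f = (1/2)^(41/12) ≈ 0.0936.
At steady state, accumulation factor R = 1/(1 − e^(−kτ)) ≈ 1.1033.
Each bolus raises the concentration by D/Vd = 1015/93 ≈ 10.914 μg/mL.
Steady-state peak Cmax,ss = C₀·R ≈ 10.914 × 1.1033 ≈ 12.041 μg/mL.
Peak 12.0 μg/mL vs MTC 14 μg/mL: below toxic threshold.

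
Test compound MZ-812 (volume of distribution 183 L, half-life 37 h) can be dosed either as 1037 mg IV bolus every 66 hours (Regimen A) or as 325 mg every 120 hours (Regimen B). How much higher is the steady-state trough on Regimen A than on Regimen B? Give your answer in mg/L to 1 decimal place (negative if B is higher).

Regimen A: f = (1/2)^(66/37) ≈ 0.2904; Cmin,ss = (1037/183)·f/(1−f) ≈ 2.319 mg/L.
Regimen B: f = (1/2)^(120/37) ≈ 0.1056; Cmin,ss = (325/183)·f/(1−f) ≈ 0.210 mg/L.
Difference ≈ 2.319 − 0.210 ≈ 2.109 mg/L.

2.1 mg/L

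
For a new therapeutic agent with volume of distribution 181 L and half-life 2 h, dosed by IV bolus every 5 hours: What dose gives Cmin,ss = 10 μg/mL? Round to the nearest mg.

8429 mg

τ/t½ = 5/2 ≈ 2.5, so f = (1/2)^(5/2) ≈ 0.176777.
Cmin,ss = (D/Vd)·f/(1−f), so D = Cmin,ss·Vd·(1−f)/f.
D = 10 × 181 × (1−f)/f ≈ 10 × 181 × 4.65684 ≈ 8428.88 mg.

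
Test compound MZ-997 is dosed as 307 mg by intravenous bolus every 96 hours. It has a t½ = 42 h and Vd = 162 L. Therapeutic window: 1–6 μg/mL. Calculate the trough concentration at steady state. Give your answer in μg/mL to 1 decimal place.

0.5 μg/mL

k = ln2/t½ = ln2/42 ≈ 0.016504 h⁻¹; fraction remaining f = e^(−kτ) = e^(−0.016504×96) ≈ 0.2051.
Accumulation ratio R = 1/(1 − f) ≈ 1/0.7949 ≈ 1.2580.
Single-dose peak C₀ = D/Vd = 307/162 ≈ 1.895 μg/mL.
Steady-state peak Cmax,ss = C₀·R ≈ 1.895 × 1.2580 ≈ 2.384 μg/mL.
One interval later, Cmin,ss = Cmax,ss·e^(−kτ) ≈ 2.384 × 0.2051 ≈ 0.489 μg/mL.
Trough 0.5 μg/mL vs MEC 1 μg/mL: subtherapeutic.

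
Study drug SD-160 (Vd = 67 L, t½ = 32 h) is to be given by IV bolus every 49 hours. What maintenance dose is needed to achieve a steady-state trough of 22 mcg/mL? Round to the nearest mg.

τ/t½ = 49/32 ≈ 1.5312, so f = (1/2)^(49/32) ≈ 0.345977.
Cmin,ss = (D/Vd)·f/(1−f), so D = Cmin,ss·Vd·(1−f)/f.
D = 22 × 67 × (1−f)/f ≈ 22 × 67 × 1.89037 ≈ 2786.41 mg.

2786 mg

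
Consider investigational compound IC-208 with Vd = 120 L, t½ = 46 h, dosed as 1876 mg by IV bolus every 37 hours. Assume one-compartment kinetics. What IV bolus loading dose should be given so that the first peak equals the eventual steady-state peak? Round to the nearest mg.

4390 mg

f = (1/2)^(37/46) ≈ 0.572621; accumulation ratio R = 1/(1−f) ≈ 2.33984.
Loading dose to hit Cmax,ss on first dose: D_load = D_maint·R ≈ 1876 × 2.33984 ≈ 4389.54 mg.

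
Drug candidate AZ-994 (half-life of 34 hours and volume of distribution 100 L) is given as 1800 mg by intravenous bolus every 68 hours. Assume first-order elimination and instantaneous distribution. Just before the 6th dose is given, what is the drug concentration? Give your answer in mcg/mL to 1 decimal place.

f = (1/2)^(τ/t½) = (1/2)^(68/34) ≈ 0.2500.
C₀ = D/Vd = 1800/100 ≈ 18.000 mcg/mL.
Before the 6th dose, 5 doses have been given. Superposition: Cmin = C₀·(f + f² + … + f^5).
≈ 18.000 × (0.2500 + 0.0625 + 0.0156 + 0.0039 + 0.0010) ≈ 18.000 × 0.3330 ≈ 5.994 mcg/mL.

6.0 mcg/mL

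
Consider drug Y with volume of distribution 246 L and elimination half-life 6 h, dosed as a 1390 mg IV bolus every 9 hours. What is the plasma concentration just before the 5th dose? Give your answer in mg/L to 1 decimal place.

3.0 mg/L

f = (1/2)^(τ/t½) = (1/2)^(9/6) ≈ 0.3536.
C₀ = D/Vd = 1390/246 ≈ 5.650 mg/L.
Before the 5th dose, 4 doses have been given. Superposition: Cmin = C₀·(f + f² + … + f^4).
≈ 5.650 × (0.3536 + 0.1250 + 0.0442 + 0.0156) ≈ 5.650 × 0.5384 ≈ 3.042 mg/L.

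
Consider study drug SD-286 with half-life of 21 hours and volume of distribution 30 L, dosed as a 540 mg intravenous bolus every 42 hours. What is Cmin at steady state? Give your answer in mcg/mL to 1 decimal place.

The dosing interval is 2 half-lives, so f = 2^(−2) = 0.25.
At steady state, R = 1/(1 − 0.25) = 4/3.
Single-dose peak C₀ = D/Vd = 540/30 = 18 mcg/mL.
Steady-state peak Cmax,ss = C₀·R = 18 × 4/3 ≈ 24.000 mcg/mL.
Steady-state trough Cmin,ss = Cmax,ss·f ≈ 24.000 × 0.25 ≈ 6.000 mcg/mL.

6.0 mcg/mL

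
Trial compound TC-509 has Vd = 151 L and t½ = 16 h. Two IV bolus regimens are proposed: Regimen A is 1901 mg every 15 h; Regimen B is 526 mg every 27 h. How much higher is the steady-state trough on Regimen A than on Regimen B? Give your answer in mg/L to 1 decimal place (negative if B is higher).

12.2 mg/L

Regimen A: f = (1/2)^(15/16) ≈ 0.5221; Cmin,ss = (1901/151)·f/(1−f) ≈ 13.754 mg/L.
Regimen B: f = (1/2)^(27/16) ≈ 0.3105; Cmin,ss = (526/151)·f/(1−f) ≈ 1.569 mg/L.
Difference ≈ 13.754 − 1.569 ≈ 12.185 mg/L.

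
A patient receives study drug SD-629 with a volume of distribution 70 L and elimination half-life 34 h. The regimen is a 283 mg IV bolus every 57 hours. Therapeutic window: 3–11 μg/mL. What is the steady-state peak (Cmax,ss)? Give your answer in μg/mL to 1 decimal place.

k = ln2/t½ = ln2/34 ≈ 0.020387 h⁻¹; fraction remaining f = e^(−kτ) = e^(−0.020387×57) ≈ 0.3128.
Accumulation ratio R = 1/(1 − f) ≈ 1/0.6872 ≈ 1.4552.
Each bolus raises the concentration by D/Vd = 283/70 ≈ 4.043 μg/mL.
Steady-state peak Cmax,ss = C₀·R ≈ 4.043 × 1.4552 ≈ 5.883 μg/mL.
Peak 5.9 μg/mL vs MTC 11 μg/mL: below toxic threshold.

5.9 μg/mL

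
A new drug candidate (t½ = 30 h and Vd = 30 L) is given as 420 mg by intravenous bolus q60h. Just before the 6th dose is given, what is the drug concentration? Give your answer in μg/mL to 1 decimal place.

4.7 μg/mL

f = (1/2)^(τ/t½) = (1/2)^(60/30) ≈ 0.2500.
C₀ = D/Vd = 420/30 ≈ 14.000 μg/mL.
Before the 6th dose, 5 doses have been given. Superposition: Cmin = C₀·(f + f² + … + f^5).
≈ 14.000 × (0.2500 + 0.0625 + 0.0156 + 0.0039 + 0.0010) ≈ 14.000 × 0.3330 ≈ 4.662 μg/mL.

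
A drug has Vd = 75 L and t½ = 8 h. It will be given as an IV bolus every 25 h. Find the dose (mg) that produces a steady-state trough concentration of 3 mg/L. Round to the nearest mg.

τ/t½ = 25/8 ≈ 3.125, so f = (1/2)^(25/8) ≈ 0.114626.
Cmin,ss = (D/Vd)·f/(1−f), so D = Cmin,ss·Vd·(1−f)/f.
D = 3 × 75 × (1−f)/f ≈ 3 × 75 × 7.72402 ≈ 1737.90 mg.

1738 mg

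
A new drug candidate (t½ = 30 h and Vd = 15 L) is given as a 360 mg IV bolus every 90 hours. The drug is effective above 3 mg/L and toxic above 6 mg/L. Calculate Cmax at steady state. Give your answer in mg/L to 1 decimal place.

The dosing interval is 3 half-lives, so f = 2^(−3) = 0.125.
At steady state, R = 1/(1 − 0.125) = 8/7.
Single-dose peak C₀ = D/Vd = 360/15 = 24 mg/L.
Steady-state peak Cmax,ss = C₀·R = 24 × 8/7 ≈ 27.429 mg/L.
Peak 27.4 mg/L vs MTC 6 mg/L: exceeds toxic threshold.

27.4 mg/L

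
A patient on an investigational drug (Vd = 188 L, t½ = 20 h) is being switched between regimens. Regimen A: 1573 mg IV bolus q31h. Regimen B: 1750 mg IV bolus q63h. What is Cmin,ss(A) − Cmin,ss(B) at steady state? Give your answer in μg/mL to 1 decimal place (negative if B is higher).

Regimen A: f = (1/2)^(31/20) ≈ 0.3415; Cmin,ss = (1573/188)·f/(1−f) ≈ 4.339 μg/mL.
Regimen B: f = (1/2)^(63/20) ≈ 0.1127; Cmin,ss = (1750/188)·f/(1−f) ≈ 1.182 μg/mL.
Difference ≈ 4.339 − 1.182 ≈ 3.157 μg/mL.

3.2 μg/mL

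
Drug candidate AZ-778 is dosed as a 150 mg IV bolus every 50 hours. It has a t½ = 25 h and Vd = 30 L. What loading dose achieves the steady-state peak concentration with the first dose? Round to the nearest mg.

f = (1/2)^(50/25) ≈ 0.250000; accumulation ratio R = 1/(1−f) ≈ 1.33333.
Loading dose to hit Cmax,ss on first dose: D_load = D_maint·R ≈ 150 × 1.33333 ≈ 200.00 mg.

200 mg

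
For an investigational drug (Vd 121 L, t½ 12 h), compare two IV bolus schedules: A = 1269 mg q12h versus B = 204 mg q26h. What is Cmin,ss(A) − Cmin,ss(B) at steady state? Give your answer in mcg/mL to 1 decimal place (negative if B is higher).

10.0 mcg/mL

Regimen A: f = (1/2)^(12/12) ≈ 0.5000; Cmin,ss = (1269/121)·f/(1−f) ≈ 10.488 mcg/mL.
Regimen B: f = (1/2)^(26/12) ≈ 0.2227; Cmin,ss = (204/121)·f/(1−f) ≈ 0.483 mcg/mL.
Difference ≈ 10.488 − 0.483 ≈ 10.005 mcg/mL.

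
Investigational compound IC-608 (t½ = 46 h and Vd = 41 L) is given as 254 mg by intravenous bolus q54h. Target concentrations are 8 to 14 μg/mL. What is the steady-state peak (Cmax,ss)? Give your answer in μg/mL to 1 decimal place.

11.1 μg/mL

Over one 54-h interval, 54/46 ≈ 1.1739 half-lives elapse, leaving f ≈ 0.4432 of each dose.
Accumulation ratio R = 1/(1 − f) ≈ 1/0.5568 ≈ 1.7960.
Each bolus raises the concentration by D/Vd = 254/41 ≈ 6.195 μg/mL.
Cmax,ss = C₀/(1 − f) ≈ 6.195/0.5568 ≈ 11.126 μg/mL.
Peak 11.1 μg/mL vs MTC 14 μg/mL: below toxic threshold.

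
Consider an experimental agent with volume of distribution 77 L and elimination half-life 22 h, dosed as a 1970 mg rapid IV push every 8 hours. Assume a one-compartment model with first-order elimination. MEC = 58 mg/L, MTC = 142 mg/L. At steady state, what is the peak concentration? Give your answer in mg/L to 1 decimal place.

k = ln2/t½ = ln2/22 ≈ 0.031507 h⁻¹; fraction remaining f = e^(−kτ) = e^(−0.031507×8) ≈ 0.7772.
Accumulation ratio R = 1/(1 − f) ≈ 1/0.2228 ≈ 4.4883.
Each bolus raises the concentration by D/Vd = 1970/77 ≈ 25.584 mg/L.
Steady-state peak Cmax,ss = C₀·R ≈ 25.584 × 4.4883 ≈ 114.829 mg/L.
Peak 114.8 mg/L vs MTC 142 mg/L: below toxic threshold.

114.8 mg/L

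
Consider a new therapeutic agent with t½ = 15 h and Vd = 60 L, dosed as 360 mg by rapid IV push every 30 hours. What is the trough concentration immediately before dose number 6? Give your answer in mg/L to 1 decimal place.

f = (1/2)^(τ/t½) = (1/2)^(30/15) ≈ 0.2500.
C₀ = D/Vd = 360/60 ≈ 6.000 mg/L.
Before the 6th dose, 5 doses have been given. Superposition: Cmin = C₀·(f + f² + … + f^5).
≈ 6.000 × (0.2500 + 0.0625 + 0.0156 + 0.0039 + 0.0010) ≈ 6.000 × 0.3330 ≈ 1.998 mg/L.

2.0 mg/L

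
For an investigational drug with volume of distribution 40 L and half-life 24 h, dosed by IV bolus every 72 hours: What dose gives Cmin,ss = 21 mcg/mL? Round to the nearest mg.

τ/t½ = 72/24 ≈ 3, so f = (1/2)^(72/24) ≈ 0.125000.
Cmin,ss = (D/Vd)·f/(1−f), so D = Cmin,ss·Vd·(1−f)/f.
D = 21 × 40 × (1−f)/f ≈ 21 × 40 × 7.00000 ≈ 5880.00 mg.

5880 mg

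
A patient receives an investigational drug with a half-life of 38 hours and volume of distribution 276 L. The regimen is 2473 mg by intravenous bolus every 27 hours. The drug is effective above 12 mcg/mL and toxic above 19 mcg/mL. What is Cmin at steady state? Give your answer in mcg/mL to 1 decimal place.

14.1 mcg/mL

Over one 27-h interval, 27/38 ≈ 0.71053 half-lives elapse, leaving f ≈ 0.6111 of each dose.
Single-dose peak C₀ = D/Vd = 2473/276 ≈ 8.960 mcg/mL.
Steady-state trough Cmin,ss = C₀·f/(1−f) ≈ 8.960 × 0.6111/0.3889 ≈ 14.079 mcg/mL.
Trough 14.1 mcg/mL vs MEC 12 mcg/mL: adequate.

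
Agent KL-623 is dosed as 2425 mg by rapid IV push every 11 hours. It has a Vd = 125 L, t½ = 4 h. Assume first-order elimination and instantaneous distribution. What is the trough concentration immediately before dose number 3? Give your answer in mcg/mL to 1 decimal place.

3.3 mcg/mL

f = (1/2)^(τ/t½) = (1/2)^(11/4) ≈ 0.1487.
C₀ = D/Vd = 2425/125 ≈ 19.400 mcg/mL.
Before the 3rd dose, 2 doses have been given. Superposition: Cmin = C₀·(f + f²).
≈ 19.400 × (0.1487 + 0.0221) ≈ 19.400 × 0.1708 ≈ 3.314 mcg/mL.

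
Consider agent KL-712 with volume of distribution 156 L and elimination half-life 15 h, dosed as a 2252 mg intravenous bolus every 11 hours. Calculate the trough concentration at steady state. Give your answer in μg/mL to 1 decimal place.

k = ln2/t½ = ln2/15 ≈ 0.046210 h⁻¹; fraction remaining f = e^(−kτ) = e^(−0.046210×11) ≈ 0.6015.
Accumulation ratio R = 1/(1 − f) ≈ 1/0.3985 ≈ 2.5094.
Single-dose peak C₀ = D/Vd = 2252/156 ≈ 14.436 μg/mL.
Cmax,ss = C₀/(1 − f) ≈ 14.436/0.3985 ≈ 36.226 μg/mL.
Steady-state trough Cmin,ss = Cmax,ss·f ≈ 36.226 × 0.6015 ≈ 21.790 μg/mL.

21.8 μg/mL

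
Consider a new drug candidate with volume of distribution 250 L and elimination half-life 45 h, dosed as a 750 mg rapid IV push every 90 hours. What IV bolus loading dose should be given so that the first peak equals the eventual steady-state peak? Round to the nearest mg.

1000 mg

f = (1/2)^(90/45) ≈ 0.250000; accumulation ratio R = 1/(1−f) ≈ 1.33333.
Loading dose to hit Cmax,ss on first dose: D_load = D_maint·R ≈ 750 × 1.33333 ≈ 1000.00 mg.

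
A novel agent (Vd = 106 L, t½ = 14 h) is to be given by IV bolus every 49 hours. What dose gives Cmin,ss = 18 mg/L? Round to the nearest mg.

19679 mg

τ/t½ = 49/14 ≈ 3.5, so f = (1/2)^(49/14) ≈ 0.088388.
Cmin,ss = (D/Vd)·f/(1−f), so D = Cmin,ss·Vd·(1−f)/f.
D = 18 × 106 × (1−f)/f ≈ 18 × 106 × 10.31375 ≈ 19678.64 mg.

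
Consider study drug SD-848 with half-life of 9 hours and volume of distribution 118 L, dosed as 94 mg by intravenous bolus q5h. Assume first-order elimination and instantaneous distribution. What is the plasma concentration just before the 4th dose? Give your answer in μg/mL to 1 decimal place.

1.2 μg/mL

f = (1/2)^(τ/t½) = (1/2)^(5/9) ≈ 0.6804.
C₀ = D/Vd = 94/118 ≈ 0.797 μg/mL.
Before the 4th dose, 3 doses have been given. Superposition: Cmin = C₀·(f + f² + … + f^3).
≈ 0.797 × (0.6804 + 0.4629 + 0.3150) ≈ 0.797 × 1.4583 ≈ 1.162 μg/mL.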